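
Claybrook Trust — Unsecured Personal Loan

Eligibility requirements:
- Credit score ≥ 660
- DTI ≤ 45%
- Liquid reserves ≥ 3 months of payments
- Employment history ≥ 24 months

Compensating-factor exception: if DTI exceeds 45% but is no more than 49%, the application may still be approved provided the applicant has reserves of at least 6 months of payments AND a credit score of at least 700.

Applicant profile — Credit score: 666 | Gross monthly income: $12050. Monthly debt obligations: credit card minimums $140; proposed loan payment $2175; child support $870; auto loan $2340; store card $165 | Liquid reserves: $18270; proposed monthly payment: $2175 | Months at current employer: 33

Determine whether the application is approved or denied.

Credit score 666 ≥ 660 (meets base)
Total debts = (140 + 2,175 + 870 + 2,340 + 165) = 5,690. DTI = 5,690/12,050 = 47.2% > 45% — standard DTI limit exceeded.
Reserves: 18,270 ÷ 2,175 = 8.4 months (meets 3-month minimum)
Employment 33 ≥ 24 months
47.2% falls in the override range (45%–49%), so the compensating-factor test applies.
Reserves 8.4 ≥ 6 months; credit score 666 < 700.
Override conditions not both satisfied; exception does not apply.

Denied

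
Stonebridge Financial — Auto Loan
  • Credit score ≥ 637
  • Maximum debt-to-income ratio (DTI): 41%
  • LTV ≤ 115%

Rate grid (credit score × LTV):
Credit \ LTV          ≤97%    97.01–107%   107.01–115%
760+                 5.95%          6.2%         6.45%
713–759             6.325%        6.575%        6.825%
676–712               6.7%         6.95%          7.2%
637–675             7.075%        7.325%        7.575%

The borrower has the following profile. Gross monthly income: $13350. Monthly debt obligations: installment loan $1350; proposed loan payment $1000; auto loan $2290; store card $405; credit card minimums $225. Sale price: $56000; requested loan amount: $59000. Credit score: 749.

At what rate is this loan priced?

6.575%

Credit score 749 ≥ 637; Total monthly debts = (1,350 + 1,000 + 2,290 + 405 + 225) = 5,270. Debt-to-income = 5,270/13,350 = 39.5% — meets 41% limit
LTV: 59,000 ÷ 56,000 = 105.4%, within 115% cap
Score 749 is in the 713–759 band; LTV 105.4% is in the 97.01–107% band → 6.575%.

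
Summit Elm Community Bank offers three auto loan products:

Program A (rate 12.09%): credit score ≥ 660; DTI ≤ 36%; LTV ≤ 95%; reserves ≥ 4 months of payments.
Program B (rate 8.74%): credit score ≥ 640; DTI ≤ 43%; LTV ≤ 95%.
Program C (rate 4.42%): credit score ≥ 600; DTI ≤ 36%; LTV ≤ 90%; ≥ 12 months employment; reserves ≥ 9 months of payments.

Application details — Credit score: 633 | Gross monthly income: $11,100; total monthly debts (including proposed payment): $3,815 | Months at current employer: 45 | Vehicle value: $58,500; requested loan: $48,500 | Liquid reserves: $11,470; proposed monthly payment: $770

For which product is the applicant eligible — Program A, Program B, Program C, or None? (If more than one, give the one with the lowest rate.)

Program C

DTI = 3,815/11,100 = 34.4%.
LTV = 48,500/58,500 = 82.9%.
Reserves = 11,470/770 = 14.9 months.
Program A: score 633 < 660; DTI 34.4% ≤ 36%; LTV 82.9% ≤ 95%; reserves 14.9 ≥ 4 mo → does not qualify.
Program B: score 633 < 640; DTI 34.4% ≤ 43%; LTV 82.9% ≤ 95% → does not qualify.
Program C: score 633 ≥ 600; DTI 34.4% ≤ 36%; LTV 82.9% ≤ 90%; employment 45 ≥ 12 mo; reserves 14.9 ≥ 9 mo → qualifies.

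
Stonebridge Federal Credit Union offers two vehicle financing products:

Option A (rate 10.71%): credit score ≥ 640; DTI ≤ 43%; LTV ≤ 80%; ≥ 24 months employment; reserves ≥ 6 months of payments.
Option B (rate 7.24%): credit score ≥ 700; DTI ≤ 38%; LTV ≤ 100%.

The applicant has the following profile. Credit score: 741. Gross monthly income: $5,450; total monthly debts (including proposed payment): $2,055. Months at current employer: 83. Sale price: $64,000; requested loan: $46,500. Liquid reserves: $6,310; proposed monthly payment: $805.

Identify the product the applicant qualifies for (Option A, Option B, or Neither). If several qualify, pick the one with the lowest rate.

Option B

DTI = 2,055/5,450 = 37.7%.
LTV = 46,500/64,000 = 72.7%.
Reserves = 6,310/805 = 7.8 months.
Option A: score 741 ≥ 640; DTI 37.7% ≤ 43%; LTV 72.7% ≤ 80%; employment 83 ≥ 24 mo; reserves 7.8 ≥ 6 mo → qualifies.
Option B: score 741 ≥ 700; DTI 37.7% ≤ 38%; LTV 72.7% ≤ 100% → qualifies.
Qualifying: Option A, Option B. Lowest rate is 7.24% → Option B.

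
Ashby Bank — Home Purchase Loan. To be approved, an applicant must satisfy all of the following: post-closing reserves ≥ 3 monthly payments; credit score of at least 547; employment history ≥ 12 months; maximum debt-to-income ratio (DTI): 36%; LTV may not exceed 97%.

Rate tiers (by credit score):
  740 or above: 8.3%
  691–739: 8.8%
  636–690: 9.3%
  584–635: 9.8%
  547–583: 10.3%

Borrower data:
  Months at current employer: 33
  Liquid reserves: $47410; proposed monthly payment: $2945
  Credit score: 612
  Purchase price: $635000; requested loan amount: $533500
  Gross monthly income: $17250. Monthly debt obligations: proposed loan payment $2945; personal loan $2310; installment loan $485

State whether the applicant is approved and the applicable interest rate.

Credit score 612 ≥ 547 (meets minimum)
Reserves = 47,410/2,945 = 16.1 months ≥ 3
Loan-to-value = 533,500/635,000 = 84% — pass (97% max)
Employment 33 ≥ 12 months
Total monthly debts = (2,945 + 2,310 + 485) = 5,740. DTI = 5,740/17,250 = 33.3% ≤ 36%
All requirements met. Score 612 falls in the 584–635 tier → 9.8%.

Approved at 9.8%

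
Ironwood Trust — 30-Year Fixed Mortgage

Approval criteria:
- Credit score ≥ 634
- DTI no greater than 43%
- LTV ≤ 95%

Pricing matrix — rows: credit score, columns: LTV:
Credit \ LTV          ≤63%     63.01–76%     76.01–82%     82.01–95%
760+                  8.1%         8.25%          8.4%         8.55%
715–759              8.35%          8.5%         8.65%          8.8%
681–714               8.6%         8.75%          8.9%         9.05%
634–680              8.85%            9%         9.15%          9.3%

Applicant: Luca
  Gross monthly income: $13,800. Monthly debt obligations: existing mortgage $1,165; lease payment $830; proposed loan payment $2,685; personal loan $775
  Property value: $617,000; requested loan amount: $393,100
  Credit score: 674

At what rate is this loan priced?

Credit score 674 ≥ 634; Total monthly debts = (1,165 + 830 + 2,685 + 775) = 5,455. DTI: 5,455 ÷ 13,800 = 39.5%, within the 43% cap
LTV = 393,100/617,000 = 63.7% ≤ 95%
Row: 674 falls in 634–680. Column: 63.7% falls in 63.01–76%. Rate = 9%.

9%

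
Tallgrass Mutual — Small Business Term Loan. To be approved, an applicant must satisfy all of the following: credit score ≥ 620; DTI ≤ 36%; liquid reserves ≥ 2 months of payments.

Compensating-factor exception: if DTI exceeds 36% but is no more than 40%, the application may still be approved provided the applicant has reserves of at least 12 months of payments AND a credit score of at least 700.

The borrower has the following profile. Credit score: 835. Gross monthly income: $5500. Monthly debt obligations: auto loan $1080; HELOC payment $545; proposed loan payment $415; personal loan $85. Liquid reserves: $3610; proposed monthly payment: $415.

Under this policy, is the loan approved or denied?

Denied

Credit score 835 ≥ 620 (meets base)
Total debts = (1,080 + 545 + 415 + 85) = 2,125. DTI: 2,125 ÷ 5,500 = 38.6%, over the 36% base limit.
Reserves = 3,610/415 = 8.7 months ≥ 2
38.6% falls in the override range (36%–40%), so the compensating-factor test applies.
Reserves 8.7 < 12 months; credit score 835 ≥ 700.
Compensating-factor requirement not fully met.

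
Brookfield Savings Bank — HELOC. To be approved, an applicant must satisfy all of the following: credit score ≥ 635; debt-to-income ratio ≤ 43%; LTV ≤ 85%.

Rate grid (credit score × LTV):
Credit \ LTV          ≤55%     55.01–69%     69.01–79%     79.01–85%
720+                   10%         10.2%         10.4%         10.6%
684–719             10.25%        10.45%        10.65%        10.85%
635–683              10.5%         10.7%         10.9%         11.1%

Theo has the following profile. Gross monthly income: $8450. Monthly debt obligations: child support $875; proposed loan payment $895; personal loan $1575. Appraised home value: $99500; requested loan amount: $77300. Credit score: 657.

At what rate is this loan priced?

10.9%

Credit score 657 ≥ 635; Total monthly debts = (875 + 895 + 1,575) = 3,345. DTI: 3,345 ÷ 8,450 = 39.6%, within the 43% cap
LTV: 77,300 ÷ 99,500 = 77.7%, within 85% cap
Row: 657 falls in 635–683. Column: 77.7% falls in 69.01–79%. Rate = 10.9%.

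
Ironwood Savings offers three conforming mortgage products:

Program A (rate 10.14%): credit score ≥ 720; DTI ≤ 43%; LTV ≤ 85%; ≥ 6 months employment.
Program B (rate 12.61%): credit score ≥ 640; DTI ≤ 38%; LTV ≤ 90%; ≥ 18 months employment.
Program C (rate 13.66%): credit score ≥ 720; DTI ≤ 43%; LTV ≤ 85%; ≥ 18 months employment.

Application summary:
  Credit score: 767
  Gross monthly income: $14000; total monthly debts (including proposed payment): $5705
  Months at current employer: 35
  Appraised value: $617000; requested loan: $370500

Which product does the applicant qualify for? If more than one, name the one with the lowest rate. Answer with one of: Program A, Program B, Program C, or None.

DTI = 5,705/14,000 = 40.8%.
LTV = 370,500/617,000 = 60%.
Program A: score 767 ≥ 720; DTI 40.8% ≤ 43%; LTV 60% ≤ 85%; employment 35 ≥ 6 mo → qualifies.
Program B: score 767 ≥ 640; DTI 40.8% > 38%; LTV 60% ≤ 90%; employment 35 ≥ 18 mo → does not qualify.
Program C: score 767 ≥ 720; DTI 40.8% ≤ 43%; LTV 60% ≤ 85%; employment 35 ≥ 18 mo → qualifies.
Qualifying: Program A, Program C. Lowest rate is 10.14% → Program A.

Program A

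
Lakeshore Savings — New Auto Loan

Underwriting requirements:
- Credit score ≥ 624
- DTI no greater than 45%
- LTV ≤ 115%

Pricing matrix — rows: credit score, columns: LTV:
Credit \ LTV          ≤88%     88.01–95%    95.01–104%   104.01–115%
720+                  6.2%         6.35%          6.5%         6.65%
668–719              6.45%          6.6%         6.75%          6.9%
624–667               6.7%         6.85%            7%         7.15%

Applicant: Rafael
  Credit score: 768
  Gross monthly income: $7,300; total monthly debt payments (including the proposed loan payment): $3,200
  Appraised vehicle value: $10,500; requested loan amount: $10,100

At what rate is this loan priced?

6.5%

Credit score 768 ≥ 624; DTI = 3,200/7,300 = 43.8% ≤ 45%
Loan-to-value = 10,100/10,500 = 96.2% — pass (115% max)
Credit 768 → row 720+; LTV 96.2% → column 95.01–104%. Grid cell → 6.5%.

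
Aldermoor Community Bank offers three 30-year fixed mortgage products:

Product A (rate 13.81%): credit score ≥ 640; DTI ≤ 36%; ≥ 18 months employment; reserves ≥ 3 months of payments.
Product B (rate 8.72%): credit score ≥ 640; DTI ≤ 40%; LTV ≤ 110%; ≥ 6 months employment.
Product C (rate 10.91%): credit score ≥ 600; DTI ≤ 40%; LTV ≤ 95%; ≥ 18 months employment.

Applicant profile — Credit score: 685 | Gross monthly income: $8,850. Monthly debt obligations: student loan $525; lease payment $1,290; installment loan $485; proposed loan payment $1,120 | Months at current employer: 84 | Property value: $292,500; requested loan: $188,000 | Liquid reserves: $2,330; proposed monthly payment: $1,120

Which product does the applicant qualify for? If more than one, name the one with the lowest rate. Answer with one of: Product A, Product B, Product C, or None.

Product B

Total debts = (525 + 1,290 + 485 + 1,120) = 3,420; DTI = 3,420/8,850 = 38.6%.
LTV = 188,000/292,500 = 64.3%.
Reserves = 2,330/1,120 = 2.1 months.
Product A: score 685 ≥ 640; DTI 38.6% > 36%; employment 84 ≥ 18 mo; reserves 2.1 < 3 mo → does not qualify.
Product B: score 685 ≥ 640; DTI 38.6% ≤ 40%; LTV 64.3% ≤ 110%; employment 84 ≥ 6 mo → qualifies.
Product C: score 685 ≥ 600; DTI 38.6% ≤ 40%; LTV 64.3% ≤ 95%; employment 84 ≥ 18 mo → qualifies.
Qualifying: Product B, Product C. Lowest rate is 8.72% → Product B.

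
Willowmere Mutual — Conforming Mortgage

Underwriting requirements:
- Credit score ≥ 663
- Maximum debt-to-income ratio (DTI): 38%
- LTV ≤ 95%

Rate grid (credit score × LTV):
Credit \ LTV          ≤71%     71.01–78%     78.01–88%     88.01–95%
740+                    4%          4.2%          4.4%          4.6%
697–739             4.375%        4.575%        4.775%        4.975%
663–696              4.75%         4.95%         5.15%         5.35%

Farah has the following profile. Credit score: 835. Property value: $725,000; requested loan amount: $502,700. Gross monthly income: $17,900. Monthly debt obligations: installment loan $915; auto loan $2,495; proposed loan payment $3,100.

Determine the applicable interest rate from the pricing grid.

4%

Credit score 835 ≥ 663; Total monthly debts = (915 + 2,495 + 3,100) = 6,510. Debt-to-income = 6,510/17,900 = 36.4% — meets 38% limit
LTV = 502,700/725,000 = 69.3% ≤ 95%
Row: 835 falls in 740+. Column: 69.3% falls in ≤71%. Rate = 4%.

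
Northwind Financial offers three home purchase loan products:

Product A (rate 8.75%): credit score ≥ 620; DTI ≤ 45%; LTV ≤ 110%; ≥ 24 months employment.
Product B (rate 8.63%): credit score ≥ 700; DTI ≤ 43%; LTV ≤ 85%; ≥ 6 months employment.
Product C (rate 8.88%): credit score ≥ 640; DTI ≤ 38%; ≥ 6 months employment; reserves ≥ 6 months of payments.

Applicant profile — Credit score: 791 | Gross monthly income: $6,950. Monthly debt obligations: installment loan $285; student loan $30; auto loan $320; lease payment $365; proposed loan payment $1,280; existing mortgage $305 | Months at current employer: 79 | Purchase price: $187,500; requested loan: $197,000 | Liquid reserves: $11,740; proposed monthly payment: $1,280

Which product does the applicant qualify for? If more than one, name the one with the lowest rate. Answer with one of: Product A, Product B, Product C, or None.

Product A

Total debts = (285 + 30 + 320 + 365 + 1,280 + 305) = 2,585; DTI = 2,585/6,950 = 37.2%.
LTV = 197,000/187,500 = 105.1%.
Reserves = 11,740/1,280 = 9.2 months.
Product A: score 791 ≥ 620; DTI 37.2% ≤ 45%; LTV 105.1% ≤ 110%; employment 79 ≥ 24 mo → qualifies.
Product B: score 791 ≥ 700; DTI 37.2% ≤ 43%; LTV 105.1% > 85%; employment 79 ≥ 6 mo → does not qualify.
Product C: score 791 ≥ 640; DTI 37.2% ≤ 38%; employment 79 ≥ 6 mo; reserves 9.2 ≥ 6 mo → qualifies.
Qualifying: Product A, Product C. Lowest rate is 8.75% → Product A.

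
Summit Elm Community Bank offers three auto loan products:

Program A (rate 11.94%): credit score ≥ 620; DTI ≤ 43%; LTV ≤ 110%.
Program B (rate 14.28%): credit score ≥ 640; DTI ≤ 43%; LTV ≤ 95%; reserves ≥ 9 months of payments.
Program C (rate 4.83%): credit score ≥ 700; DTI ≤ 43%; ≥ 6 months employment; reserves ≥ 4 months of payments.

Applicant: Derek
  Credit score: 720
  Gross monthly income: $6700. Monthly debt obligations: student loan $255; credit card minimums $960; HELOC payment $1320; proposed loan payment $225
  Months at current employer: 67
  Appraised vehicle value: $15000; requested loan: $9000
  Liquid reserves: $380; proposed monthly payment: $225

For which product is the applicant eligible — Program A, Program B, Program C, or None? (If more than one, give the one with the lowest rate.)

Program A

Total debts = (255 + 960 + 1,320 + 225) = 2,760; DTI = 2,760/6,700 = 41.2%.
LTV = 9,000/15,000 = 60%.
Reserves = 380/225 = 1.7 months.
Program A: score 720 ≥ 620; DTI 41.2% ≤ 43%; LTV 60% ≤ 110% → qualifies.
Program B: score 720 ≥ 640; DTI 41.2% ≤ 43%; LTV 60% ≤ 95%; reserves 1.7 < 9 mo → does not qualify.
Program C: score 720 ≥ 700; DTI 41.2% ≤ 43%; employment 67 ≥ 6 mo; reserves 1.7 < 4 mo → does not qualify.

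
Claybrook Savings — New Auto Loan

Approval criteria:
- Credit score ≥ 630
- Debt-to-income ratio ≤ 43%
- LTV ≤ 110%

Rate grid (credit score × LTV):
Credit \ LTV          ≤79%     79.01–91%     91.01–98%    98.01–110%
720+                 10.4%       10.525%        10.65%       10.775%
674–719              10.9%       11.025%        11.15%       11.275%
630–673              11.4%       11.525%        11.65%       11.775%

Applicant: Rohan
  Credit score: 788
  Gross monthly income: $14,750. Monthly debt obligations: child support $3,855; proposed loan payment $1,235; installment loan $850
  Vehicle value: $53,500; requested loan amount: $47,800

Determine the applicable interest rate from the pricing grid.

Credit score 788 ≥ 630; Total monthly debts = (3,855 + 1,235 + 850) = 5,940. DTI = 5,940/14,750 = 40.3% ≤ 43%
LTV: 47,800 ÷ 53,500 = 89.3%, within 110% cap
Credit 788 → row 720+; LTV 89.3% → column 79.01–91%. Grid cell → 10.525%.

10.525%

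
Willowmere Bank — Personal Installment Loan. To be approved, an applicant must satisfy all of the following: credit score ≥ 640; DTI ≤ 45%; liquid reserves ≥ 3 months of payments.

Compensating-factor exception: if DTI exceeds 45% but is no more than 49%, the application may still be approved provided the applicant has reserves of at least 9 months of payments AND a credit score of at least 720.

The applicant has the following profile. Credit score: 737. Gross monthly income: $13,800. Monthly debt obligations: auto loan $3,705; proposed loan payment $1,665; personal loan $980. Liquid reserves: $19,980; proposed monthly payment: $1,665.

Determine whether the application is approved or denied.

Credit score 737 ≥ 640 (meets base)
Total debts = (3,705 + 1,665 + 980) = 6,350. DTI = 6,350/13,800 = 46% > 45% — standard DTI limit exceeded.
Liquid reserves cover 19,980/1,665 = 12.0 months — ≥ 3 required
46% falls in the override range (45%–49%), so the compensating-factor test applies.
Override check — reserves: 12.0 mo (ok); score: 737 (ok).
Both compensating conditions met → exception applies.

Approved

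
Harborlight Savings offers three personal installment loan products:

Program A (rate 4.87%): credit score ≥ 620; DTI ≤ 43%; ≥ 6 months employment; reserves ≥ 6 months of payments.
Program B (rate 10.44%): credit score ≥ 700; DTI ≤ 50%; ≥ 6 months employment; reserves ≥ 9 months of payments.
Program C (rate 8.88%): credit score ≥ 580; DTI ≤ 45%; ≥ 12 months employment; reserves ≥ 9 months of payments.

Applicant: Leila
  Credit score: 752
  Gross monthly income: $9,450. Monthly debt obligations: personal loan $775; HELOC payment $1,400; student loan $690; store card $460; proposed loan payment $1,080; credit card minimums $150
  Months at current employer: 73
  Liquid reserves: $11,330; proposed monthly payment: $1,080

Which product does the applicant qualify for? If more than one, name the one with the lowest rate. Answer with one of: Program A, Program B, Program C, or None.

Program B

Total debts = (775 + 1,400 + 690 + 460 + 1,080 + 150) = 4,555; DTI = 4,555/9,450 = 48.2%.
Reserves = 11,330/1,080 = 10.5 months.
Program A: score 752 ≥ 620; DTI 48.2% > 43%; employment 73 ≥ 6 mo; reserves 10.5 ≥ 6 mo → does not qualify.
Program B: score 752 ≥ 700; DTI 48.2% ≤ 50%; employment 73 ≥ 6 mo; reserves 10.5 ≥ 9 mo → qualifies.
Program C: score 752 ≥ 580; DTI 48.2% > 45%; employment 73 ≥ 12 mo; reserves 10.5 ≥ 9 mo → does not qualify.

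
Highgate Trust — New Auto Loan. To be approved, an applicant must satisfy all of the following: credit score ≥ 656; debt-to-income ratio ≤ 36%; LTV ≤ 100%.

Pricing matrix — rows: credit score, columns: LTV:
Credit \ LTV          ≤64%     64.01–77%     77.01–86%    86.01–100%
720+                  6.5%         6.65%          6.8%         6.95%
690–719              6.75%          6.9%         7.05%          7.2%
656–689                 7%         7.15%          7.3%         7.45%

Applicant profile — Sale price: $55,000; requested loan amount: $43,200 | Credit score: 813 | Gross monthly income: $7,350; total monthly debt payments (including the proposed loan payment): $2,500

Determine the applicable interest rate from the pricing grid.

Credit score 813 ≥ 656; Debt-to-income = 2,500/7,350 = 34% — meets 36% limit
LTV: 43,200 ÷ 55,000 = 78.5%, within 100% cap
Credit 813 → row 720+; LTV 78.5% → column 77.01–86%. Grid cell → 6.8%.

6.8%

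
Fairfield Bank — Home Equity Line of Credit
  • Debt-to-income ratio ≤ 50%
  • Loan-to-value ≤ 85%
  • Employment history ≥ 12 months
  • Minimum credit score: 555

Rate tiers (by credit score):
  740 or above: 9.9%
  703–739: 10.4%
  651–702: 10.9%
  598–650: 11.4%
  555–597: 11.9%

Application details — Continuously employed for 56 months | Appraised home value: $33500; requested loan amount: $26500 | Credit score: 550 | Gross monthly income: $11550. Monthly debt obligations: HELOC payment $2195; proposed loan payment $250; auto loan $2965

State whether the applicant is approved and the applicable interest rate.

Denied

Credit score 550 < 555 (below minimum)
Employment 56 ≥ 12 months
Total monthly debts = (2,195 + 250 + 2,965) = 5,410. DTI: 5,410 ÷ 11,550 = 46.8%, within the 50% cap
LTV = 26,500/33,500 = 79.1% ≤ 85%
Not all requirements met → denied.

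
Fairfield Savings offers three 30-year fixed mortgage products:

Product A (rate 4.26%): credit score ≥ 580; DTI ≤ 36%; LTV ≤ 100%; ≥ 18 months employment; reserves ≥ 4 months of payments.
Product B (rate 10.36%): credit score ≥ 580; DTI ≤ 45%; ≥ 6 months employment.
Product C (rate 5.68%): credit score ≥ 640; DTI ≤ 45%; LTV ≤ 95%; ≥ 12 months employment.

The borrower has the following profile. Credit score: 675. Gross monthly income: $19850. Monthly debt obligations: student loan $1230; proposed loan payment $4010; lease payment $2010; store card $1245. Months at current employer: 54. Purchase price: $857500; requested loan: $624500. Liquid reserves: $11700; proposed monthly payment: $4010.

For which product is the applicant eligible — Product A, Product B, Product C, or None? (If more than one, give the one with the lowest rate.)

Total debts = (1,230 + 4,010 + 2,010 + 1,245) = 8,495; DTI = 8,495/19,850 = 42.8%.
LTV = 624,500/857,500 = 72.8%.
Reserves = 11,700/4,010 = 2.9 months.
Product A: score 675 ≥ 580; DTI 42.8% > 36%; LTV 72.8% ≤ 100%; employment 54 ≥ 18 mo; reserves 2.9 < 4 mo → does not qualify.
Product B: score 675 ≥ 580; DTI 42.8% ≤ 45%; employment 54 ≥ 6 mo → qualifies.
Product C: score 675 ≥ 640; DTI 42.8% ≤ 45%; LTV 72.8% ≤ 95%; employment 54 ≥ 12 mo → qualifies.
Qualifying: Product B, Product C. Lowest rate is 5.68% → Product C.

Product C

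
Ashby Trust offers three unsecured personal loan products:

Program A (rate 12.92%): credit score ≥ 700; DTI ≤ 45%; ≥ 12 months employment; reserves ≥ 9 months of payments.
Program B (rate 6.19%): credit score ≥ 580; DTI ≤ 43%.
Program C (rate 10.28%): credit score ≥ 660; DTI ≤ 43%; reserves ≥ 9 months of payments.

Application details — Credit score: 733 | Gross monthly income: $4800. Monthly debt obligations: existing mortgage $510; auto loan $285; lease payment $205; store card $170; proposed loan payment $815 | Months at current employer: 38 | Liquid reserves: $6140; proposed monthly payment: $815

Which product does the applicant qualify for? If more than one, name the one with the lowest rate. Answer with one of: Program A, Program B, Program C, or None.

Program B

Total debts = (510 + 285 + 205 + 170 + 815) = 1,985; DTI = 1,985/4,800 = 41.4%.
Reserves = 6,140/815 = 7.5 months.
Program A: score 733 ≥ 700; DTI 41.4% ≤ 45%; employment 38 ≥ 12 mo; reserves 7.5 < 9 mo → does not qualify.
Program B: score 733 ≥ 580; DTI 41.4% ≤ 43% → qualifies.
Program C: score 733 ≥ 660; DTI 41.4% ≤ 43%; reserves 7.5 < 9 mo → does not qualify.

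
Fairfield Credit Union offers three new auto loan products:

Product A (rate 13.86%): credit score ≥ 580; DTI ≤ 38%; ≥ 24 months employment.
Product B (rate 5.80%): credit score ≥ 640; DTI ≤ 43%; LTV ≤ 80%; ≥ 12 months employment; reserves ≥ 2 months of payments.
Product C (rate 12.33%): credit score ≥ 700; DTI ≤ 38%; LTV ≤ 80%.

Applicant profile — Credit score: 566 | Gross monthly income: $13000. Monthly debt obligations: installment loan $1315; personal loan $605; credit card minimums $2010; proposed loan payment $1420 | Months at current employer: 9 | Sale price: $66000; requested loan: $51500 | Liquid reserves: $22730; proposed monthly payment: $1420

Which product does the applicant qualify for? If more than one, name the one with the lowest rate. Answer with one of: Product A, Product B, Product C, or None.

None

Total debts = (1,315 + 605 + 2,010 + 1,420) = 5,350; DTI = 5,350/13,000 = 41.2%.
LTV = 51,500/66,000 = 78%.
Reserves = 22,730/1,420 = 16.0 months.
Product A: score 566 < 580; DTI 41.2% > 38%; employment 9 < 24 mo → does not qualify.
Product B: score 566 < 640; DTI 41.2% ≤ 43%; LTV 78% ≤ 80%; employment 9 < 12 mo; reserves 16.0 ≥ 2 mo → does not qualify.
Product C: score 566 < 700; DTI 41.2% > 38%; LTV 78% ≤ 80% → does not qualify.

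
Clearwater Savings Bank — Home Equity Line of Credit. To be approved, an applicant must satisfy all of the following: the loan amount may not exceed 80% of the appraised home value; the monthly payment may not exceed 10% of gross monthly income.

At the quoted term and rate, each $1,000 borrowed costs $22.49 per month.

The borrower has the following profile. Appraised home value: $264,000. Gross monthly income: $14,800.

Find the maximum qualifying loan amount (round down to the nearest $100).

Payment cap: 10% × $14,800 = $1,480/month.
At $22.49 per $1,000, that supports 1,480/22.49 × 1,000 ≈ $65,807 → $65,800.
LTV cap: 80% × $264,000 = $211,200 → $211,200.
Binding constraint: payment-to-income.

$65,800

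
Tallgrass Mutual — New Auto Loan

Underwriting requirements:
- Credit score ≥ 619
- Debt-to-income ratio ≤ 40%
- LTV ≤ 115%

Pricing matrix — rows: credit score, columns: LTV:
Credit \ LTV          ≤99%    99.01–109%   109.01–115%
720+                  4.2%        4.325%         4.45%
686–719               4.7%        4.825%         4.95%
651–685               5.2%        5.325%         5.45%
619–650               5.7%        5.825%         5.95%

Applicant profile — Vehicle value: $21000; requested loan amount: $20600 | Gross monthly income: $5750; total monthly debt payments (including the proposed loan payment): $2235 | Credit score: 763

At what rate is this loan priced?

Credit score 763 ≥ 619; Debt-to-income = 2,235/5,750 = 38.9% — meets 40% limit
LTV: 20,600 ÷ 21,000 = 98.1%, within 115% cap
Score 763 is in the 720+ band; LTV 98.1% is in the ≤99% band → 4.2%.

4.2%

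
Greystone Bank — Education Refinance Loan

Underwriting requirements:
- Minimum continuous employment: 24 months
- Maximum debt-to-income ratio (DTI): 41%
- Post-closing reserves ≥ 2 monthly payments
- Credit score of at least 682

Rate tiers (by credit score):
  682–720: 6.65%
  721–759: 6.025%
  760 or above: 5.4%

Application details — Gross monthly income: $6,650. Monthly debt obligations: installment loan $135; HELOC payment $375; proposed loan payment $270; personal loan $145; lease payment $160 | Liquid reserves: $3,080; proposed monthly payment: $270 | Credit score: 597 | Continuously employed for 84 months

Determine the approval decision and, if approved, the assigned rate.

Credit score 597 < 682 (below minimum)
Total monthly debts = (135 + 375 + 270 + 145 + 160) = 1,085. DTI = 1,085/6,650 = 16.3% ≤ 41%
Reserves: 3,080 ÷ 270 = 11.4 months (meets 2-month minimum)
Employment 84 ≥ 24 months
Not all requirements met → denied.

Denied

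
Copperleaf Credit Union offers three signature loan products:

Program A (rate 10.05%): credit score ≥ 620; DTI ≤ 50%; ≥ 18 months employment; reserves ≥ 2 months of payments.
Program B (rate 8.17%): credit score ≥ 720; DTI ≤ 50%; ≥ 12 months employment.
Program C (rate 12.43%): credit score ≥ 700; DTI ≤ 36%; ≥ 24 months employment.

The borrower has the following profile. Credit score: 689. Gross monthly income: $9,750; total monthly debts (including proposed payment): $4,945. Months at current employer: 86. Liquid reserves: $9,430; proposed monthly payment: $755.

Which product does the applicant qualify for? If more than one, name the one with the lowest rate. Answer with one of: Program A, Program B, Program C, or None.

None

DTI = 4,945/9,750 = 50.7%.
Reserves = 9,430/755 = 12.5 months.
Program A: score 689 ≥ 620; DTI 50.7% > 50%; employment 86 ≥ 18 mo; reserves 12.5 ≥ 2 mo → does not qualify.
Program B: score 689 < 720; DTI 50.7% > 50%; employment 86 ≥ 12 mo → does not qualify.
Program C: score 689 < 700; DTI 50.7% > 36%; employment 86 ≥ 24 mo → does not qualify.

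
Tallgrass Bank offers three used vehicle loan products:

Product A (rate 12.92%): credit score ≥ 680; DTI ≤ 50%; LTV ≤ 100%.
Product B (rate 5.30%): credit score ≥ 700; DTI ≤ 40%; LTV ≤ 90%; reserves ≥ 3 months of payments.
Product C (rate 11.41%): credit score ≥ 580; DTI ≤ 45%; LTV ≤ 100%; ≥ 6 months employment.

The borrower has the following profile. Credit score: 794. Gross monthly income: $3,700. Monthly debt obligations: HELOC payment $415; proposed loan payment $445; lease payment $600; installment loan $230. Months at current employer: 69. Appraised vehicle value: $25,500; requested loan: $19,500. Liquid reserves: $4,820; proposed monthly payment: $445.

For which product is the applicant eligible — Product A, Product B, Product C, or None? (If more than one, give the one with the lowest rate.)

Total debts = (415 + 445 + 600 + 230) = 1,690; DTI = 1,690/3,700 = 45.7%.
LTV = 19,500/25,500 = 76.5%.
Reserves = 4,820/445 = 10.8 months.
Product A: score 794 ≥ 680; DTI 45.7% ≤ 50%; LTV 76.5% ≤ 100% → qualifies.
Product B: score 794 ≥ 700; DTI 45.7% > 40%; LTV 76.5% ≤ 90%; reserves 10.8 ≥ 3 mo → does not qualify.
Product C: score 794 ≥ 580; DTI 45.7% > 45%; LTV 76.5% ≤ 100%; employment 69 ≥ 6 mo → does not qualify.

Product A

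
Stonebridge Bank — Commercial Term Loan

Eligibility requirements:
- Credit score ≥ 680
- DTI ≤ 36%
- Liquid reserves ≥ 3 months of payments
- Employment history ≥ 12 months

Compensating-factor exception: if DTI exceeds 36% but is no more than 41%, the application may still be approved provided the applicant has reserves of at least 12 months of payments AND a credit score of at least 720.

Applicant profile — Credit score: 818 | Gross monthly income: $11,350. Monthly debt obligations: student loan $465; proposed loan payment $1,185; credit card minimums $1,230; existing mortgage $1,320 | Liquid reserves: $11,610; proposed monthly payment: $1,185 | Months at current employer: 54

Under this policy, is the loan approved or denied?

Denied

Credit score 818 ≥ 680 (meets base)
Total debts = (465 + 1,185 + 1,230 + 1,320) = 4,200. DTI: 4,200 ÷ 11,350 = 37%, over the 36% base limit.
Reserves = 11,610/1,185 = 9.8 months ≥ 3
Employment 54 ≥ 12 months
37% falls in the override range (36%–41%), so the compensating-factor test applies.
Reserves 9.8 < 12 months; credit score 818 ≥ 720.
Compensating-factor requirement not fully met.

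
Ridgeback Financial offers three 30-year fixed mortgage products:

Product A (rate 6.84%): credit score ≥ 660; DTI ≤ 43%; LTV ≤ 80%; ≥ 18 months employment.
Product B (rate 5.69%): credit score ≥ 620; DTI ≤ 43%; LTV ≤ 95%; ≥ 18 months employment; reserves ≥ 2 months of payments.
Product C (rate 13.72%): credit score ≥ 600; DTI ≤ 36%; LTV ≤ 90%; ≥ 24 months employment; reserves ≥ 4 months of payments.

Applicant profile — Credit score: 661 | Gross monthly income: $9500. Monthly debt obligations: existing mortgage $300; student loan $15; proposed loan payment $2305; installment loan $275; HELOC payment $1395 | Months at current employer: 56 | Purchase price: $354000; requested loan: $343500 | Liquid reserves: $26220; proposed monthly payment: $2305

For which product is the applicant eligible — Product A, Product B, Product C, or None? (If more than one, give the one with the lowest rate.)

Total debts = (300 + 15 + 2,305 + 275 + 1,395) = 4,290; DTI = 4,290/9,500 = 45.2%.
LTV = 343,500/354,000 = 97%.
Reserves = 26,220/2,305 = 11.4 months.
Product A: score 661 ≥ 660; DTI 45.2% > 43%; LTV 97% > 80%; employment 56 ≥ 18 mo → does not qualify.
Product B: score 661 ≥ 620; DTI 45.2% > 43%; LTV 97% > 95%; employment 56 ≥ 18 mo; reserves 11.4 ≥ 2 mo → does not qualify.
Product C: score 661 ≥ 600; DTI 45.2% > 36%; LTV 97% > 90%; employment 56 ≥ 24 mo; reserves 11.4 ≥ 4 mo → does not qualify.

None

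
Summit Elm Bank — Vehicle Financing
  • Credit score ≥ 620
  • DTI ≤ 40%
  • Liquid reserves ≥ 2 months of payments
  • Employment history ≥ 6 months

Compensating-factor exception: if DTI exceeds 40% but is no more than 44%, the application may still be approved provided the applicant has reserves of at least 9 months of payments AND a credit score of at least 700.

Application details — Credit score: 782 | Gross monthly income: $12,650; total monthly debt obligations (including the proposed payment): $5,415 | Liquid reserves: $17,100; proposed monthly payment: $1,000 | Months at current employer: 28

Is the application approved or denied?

Approved

Credit score 782 ≥ 620 (meets base)
DTI = 5,415/12,650 = 42.8% > 40% — standard DTI limit exceeded.
Liquid reserves cover 17,100/1,000 = 17.1 months — ≥ 2 required
Employment 28 ≥ 6 months
DTI 42.8% is within the 40%–44% exception band; checking compensating factors.
Override check — reserves: 17.1 mo (ok); score: 782 (ok).
Both override conditions satisfied; DTI exception granted.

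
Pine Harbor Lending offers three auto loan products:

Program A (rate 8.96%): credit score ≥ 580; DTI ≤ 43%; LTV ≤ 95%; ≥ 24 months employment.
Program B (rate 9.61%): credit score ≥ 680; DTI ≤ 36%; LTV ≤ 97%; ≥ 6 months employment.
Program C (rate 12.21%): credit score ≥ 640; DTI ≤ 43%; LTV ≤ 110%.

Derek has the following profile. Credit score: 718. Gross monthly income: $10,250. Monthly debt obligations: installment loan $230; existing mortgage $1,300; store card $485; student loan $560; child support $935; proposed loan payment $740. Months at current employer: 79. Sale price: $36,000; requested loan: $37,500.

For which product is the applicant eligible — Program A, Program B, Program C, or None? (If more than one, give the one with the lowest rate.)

Total debts = (230 + 1,300 + 485 + 560 + 935 + 740) = 4,250; DTI = 4,250/10,250 = 41.5%.
LTV = 37,500/36,000 = 104.2%.
Program A: score 718 ≥ 580; DTI 41.5% ≤ 43%; LTV 104.2% > 95%; employment 79 ≥ 24 mo → does not qualify.
Program B: score 718 ≥ 680; DTI 41.5% > 36%; LTV 104.2% > 97%; employment 79 ≥ 6 mo → does not qualify.
Program C: score 718 ≥ 640; DTI 41.5% ≤ 43%; LTV 104.2% ≤ 110% → qualifies.

Program C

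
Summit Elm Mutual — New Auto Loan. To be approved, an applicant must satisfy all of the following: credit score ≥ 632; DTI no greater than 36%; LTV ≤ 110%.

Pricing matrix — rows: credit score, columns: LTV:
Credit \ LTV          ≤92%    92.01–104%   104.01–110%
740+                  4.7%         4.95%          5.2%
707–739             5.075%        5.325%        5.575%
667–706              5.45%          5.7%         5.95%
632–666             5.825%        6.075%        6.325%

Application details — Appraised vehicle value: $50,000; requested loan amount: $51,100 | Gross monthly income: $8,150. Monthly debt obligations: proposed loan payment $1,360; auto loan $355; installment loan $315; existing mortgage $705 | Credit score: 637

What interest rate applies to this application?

6.075%

Credit score 637 ≥ 632; Total monthly debts = (1,360 + 355 + 315 + 705) = 2,735. DTI: 2,735 ÷ 8,150 = 33.6%, within the 36% cap
LTV = 51,100/50,000 = 102.2% ≤ 110%
Credit 637 → row 632–666; LTV 102.2% → column 92.01–104%. Grid cell → 6.075%.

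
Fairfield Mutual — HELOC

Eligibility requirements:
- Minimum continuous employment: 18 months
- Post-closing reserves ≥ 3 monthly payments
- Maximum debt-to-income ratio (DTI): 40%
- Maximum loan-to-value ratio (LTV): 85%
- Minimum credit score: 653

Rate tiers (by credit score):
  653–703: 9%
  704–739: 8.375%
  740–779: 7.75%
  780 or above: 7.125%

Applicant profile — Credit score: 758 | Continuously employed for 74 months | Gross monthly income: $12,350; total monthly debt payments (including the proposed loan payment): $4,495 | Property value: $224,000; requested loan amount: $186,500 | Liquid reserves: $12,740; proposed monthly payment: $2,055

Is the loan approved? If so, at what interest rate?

Credit score 758 ≥ 653 (meets minimum)
Liquid reserves cover 12,740/2,055 = 6.2 months — ≥ 3 required
DTI: 4,495 ÷ 12,350 = 36.4%, within the 40% cap
LTV: 186,500 ÷ 224,000 = 83.3%, within 85% cap
Employment 74 ≥ 18 months
All requirements met. Score 758 falls in the 740–779 tier → 7.75%.

Approved at 7.75%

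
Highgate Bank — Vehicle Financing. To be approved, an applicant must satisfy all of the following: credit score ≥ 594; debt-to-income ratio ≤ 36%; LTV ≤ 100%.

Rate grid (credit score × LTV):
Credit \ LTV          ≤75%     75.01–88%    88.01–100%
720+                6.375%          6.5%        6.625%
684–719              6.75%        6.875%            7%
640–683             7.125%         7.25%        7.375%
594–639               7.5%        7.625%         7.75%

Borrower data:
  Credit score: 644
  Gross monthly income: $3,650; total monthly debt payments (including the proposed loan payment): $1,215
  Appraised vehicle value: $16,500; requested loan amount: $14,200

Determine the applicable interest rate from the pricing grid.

Credit score 644 ≥ 594; Debt-to-income = 1,215/3,650 = 33.3% — meets 36% limit
LTV = 14,200/16,500 = 86.1% ≤ 100%
Score 644 is in the 640–683 band; LTV 86.1% is in the 75.01–88% band → 7.25%.

7.25%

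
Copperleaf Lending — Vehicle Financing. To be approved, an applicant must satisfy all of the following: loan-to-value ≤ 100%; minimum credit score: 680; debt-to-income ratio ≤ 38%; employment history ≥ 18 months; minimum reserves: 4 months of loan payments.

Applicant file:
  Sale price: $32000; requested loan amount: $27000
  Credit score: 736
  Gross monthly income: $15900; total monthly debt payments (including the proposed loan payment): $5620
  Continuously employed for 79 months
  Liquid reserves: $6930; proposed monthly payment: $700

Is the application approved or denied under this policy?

LTV = 27,000/32,000 = 84.4% ≤ 100%
Credit score 736 ≥ 680 (meets)
Debt-to-income = 5,620/15,900 = 35.3% — meets 38% limit
Employment 79 ≥ 18 months
Liquid reserves cover 6,930/700 = 9.9 months — ≥ 4 required
All criteria satisfied.

Approved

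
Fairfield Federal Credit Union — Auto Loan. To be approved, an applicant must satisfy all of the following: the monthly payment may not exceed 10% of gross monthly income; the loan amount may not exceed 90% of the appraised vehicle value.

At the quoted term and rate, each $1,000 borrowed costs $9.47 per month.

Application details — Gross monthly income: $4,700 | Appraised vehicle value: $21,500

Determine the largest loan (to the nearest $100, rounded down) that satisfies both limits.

Payment cap: 10% × $4,700 = $470/month.
At $9.47 per $1,000, that supports 470/9.47 × 1,000 ≈ $49,630 → $49,600.
LTV cap: 90% × $21,500 = $19,350 → $19,300.
Binding constraint: loan-to-value.

$19,300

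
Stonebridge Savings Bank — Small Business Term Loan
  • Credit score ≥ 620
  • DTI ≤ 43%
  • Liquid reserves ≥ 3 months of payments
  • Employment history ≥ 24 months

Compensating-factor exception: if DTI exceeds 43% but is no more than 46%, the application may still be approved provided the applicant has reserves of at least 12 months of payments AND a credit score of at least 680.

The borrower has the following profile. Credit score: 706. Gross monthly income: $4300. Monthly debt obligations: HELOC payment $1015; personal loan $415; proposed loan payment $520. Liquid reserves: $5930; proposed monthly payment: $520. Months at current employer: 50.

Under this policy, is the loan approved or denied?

Denied

Credit score 706 ≥ 620 (meets base)
Total debts = (1,015 + 415 + 520) = 1,950. DTI = 1,950/4,300 = 45.3% > 43% — standard DTI limit exceeded.
Reserves: 5,930 ÷ 520 = 11.4 months (meets 3-month minimum)
Employment 50 ≥ 24 months
45.3% falls in the override range (43%–46%), so the compensating-factor test applies.
Reserves 11.4 < 12 months; credit score 706 ≥ 680.
Override conditions not both satisfied; exception does not apply.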